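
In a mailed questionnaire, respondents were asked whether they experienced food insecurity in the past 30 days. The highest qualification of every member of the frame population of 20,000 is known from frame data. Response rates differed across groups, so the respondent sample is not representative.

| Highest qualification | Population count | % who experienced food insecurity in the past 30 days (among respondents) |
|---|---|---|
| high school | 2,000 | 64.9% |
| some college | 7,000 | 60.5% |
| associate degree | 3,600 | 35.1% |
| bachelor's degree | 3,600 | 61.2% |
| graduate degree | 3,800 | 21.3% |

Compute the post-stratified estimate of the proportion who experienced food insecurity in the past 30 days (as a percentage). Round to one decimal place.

49.0%

Reweight to the known highest qualification distribution:
  high school: (2,000/20,000) × 64.9 = 6.49
  some college: (7,000/20,000) × 60.5 = 21.175
  associate degree: (3,600/20,000) × 35.1 = 6.318
  bachelor's degree: (3,600/20,000) × 61.2 = 11.016
  graduate degree: (3,800/20,000) × 21.3 = 4.047
Post-stratified estimate = 49.046 → 49.0%.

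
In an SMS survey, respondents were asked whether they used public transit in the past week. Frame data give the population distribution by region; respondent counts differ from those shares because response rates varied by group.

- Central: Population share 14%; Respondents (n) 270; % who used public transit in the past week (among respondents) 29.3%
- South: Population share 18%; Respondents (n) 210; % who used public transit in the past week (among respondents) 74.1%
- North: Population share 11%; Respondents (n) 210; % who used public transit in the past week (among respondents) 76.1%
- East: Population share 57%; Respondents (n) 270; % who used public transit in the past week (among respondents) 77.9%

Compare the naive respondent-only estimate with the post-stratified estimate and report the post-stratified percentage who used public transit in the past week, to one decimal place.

70.2%

Naive respondent-only estimate (weights = respondent counts):
  (270/960)×29.3 + (210/960)×74.1 + (210/960)×76.1 + (270/960)×77.9 = 63.0063%
Reweighting by population region shares:
  0.14×29.3 + 0.18×74.1 + 0.11×76.1 + 0.57×77.9 = 70.214%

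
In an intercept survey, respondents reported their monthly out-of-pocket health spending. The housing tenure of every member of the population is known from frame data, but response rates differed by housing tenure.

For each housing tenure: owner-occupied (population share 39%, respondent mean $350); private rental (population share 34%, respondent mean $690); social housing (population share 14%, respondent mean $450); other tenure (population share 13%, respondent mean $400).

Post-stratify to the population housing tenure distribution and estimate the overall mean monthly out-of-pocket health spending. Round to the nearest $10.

Reweight to the known housing tenure distribution:
  owner-occupied: 0.39 × 350 = 136.5
  private rental: 0.34 × 690 = 234.6
  social housing: 0.14 × 450 = 63
  other tenure: 0.13 × 400 = 52
Post-stratified estimate = 486.1 → $490.

$490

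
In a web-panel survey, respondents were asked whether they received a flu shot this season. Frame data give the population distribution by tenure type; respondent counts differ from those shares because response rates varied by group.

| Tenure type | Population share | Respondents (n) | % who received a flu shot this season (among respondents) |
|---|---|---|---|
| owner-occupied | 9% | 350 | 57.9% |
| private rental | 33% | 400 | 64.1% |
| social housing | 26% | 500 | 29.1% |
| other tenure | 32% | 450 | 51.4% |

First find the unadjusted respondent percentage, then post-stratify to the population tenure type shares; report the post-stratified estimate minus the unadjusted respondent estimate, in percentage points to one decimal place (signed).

Without adjustment, the pooled respondent share is:
  (350/1700)×57.9 + (400/1700)×64.1 + (500/1700)×29.1 + (450/1700)×51.4 = 49.1676%
Reweighting by population tenure type shares:
  0.09×57.9 + 0.33×64.1 + 0.26×29.1 + 0.32×51.4 = 50.378%
Difference = 50.378 − 49.1676 = 1.2104 pp.

+1.2 percentage points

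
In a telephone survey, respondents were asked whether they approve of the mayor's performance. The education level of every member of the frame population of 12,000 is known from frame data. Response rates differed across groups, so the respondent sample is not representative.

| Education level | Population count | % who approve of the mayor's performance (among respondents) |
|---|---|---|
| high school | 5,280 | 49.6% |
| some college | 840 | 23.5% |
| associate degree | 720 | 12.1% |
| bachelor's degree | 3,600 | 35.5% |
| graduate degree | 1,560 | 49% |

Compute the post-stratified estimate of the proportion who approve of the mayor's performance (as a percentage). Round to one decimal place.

Post-stratification weights by population share, not respondent share:
  high school: (5,280/12,000) × 49.6 = 21.824
  some college: (840/12,000) × 23.5 = 1.645
  associate degree: (720/12,000) × 12.1 = 0.726
  bachelor's degree: (3,600/12,000) × 35.5 = 10.65
  graduate degree: (1,560/12,000) × 49 = 6.37
Post-stratified estimate = 41.215 → 41.2%.

41.2%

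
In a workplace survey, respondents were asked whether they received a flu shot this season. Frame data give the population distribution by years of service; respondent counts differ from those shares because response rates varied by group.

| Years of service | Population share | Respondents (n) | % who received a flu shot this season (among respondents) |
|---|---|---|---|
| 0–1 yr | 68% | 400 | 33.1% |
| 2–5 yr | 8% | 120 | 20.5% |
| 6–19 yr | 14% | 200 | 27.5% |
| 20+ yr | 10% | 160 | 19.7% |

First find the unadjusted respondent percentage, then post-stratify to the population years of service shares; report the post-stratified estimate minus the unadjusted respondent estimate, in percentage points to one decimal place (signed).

+2.3 percentage points

Unadjusted (pooled respondent) estimate weights by respondent counts:
  (400/880)×33.1 + (120/880)×20.5 + (200/880)×27.5 + (160/880)×19.7 = 27.6727%
Reweighting by population years of service shares:
  0.68×33.1 + 0.08×20.5 + 0.14×27.5 + 0.1×19.7 = 29.968%
Difference = 29.968 − 27.6727 = 2.2953 pp.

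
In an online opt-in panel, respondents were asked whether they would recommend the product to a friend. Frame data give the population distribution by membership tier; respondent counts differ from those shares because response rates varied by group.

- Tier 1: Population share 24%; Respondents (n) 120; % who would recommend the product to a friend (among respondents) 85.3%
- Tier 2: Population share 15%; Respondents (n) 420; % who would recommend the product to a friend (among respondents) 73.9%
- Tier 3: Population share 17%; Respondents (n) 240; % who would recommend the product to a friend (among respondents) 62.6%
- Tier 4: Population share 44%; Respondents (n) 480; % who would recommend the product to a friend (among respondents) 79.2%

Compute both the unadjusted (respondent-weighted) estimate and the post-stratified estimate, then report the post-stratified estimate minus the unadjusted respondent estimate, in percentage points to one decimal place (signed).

Without adjustment, the pooled respondent share is:
  (120/1260)×85.3 + (420/1260)×73.9 + (240/1260)×62.6 + (480/1260)×79.2 = 74.8524%
Post-stratified estimate weights by population shares:
  0.24×85.3 + 0.15×73.9 + 0.17×62.6 + 0.44×79.2 = 77.047%
Difference = 77.047 − 74.8524 = 2.1946 pp.

+2.2 percentage points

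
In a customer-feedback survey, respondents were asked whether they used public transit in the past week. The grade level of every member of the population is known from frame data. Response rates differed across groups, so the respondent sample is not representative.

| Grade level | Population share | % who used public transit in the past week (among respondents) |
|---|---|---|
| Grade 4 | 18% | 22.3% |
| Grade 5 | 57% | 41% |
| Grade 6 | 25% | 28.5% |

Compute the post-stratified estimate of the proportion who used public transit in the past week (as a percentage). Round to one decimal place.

34.5%

Post-stratification weights by population share, not respondent share:
  Grade 4: 0.18 × 22.3 = 4.014
  Grade 5: 0.57 × 41 = 23.37
  Grade 6: 0.25 × 28.5 = 7.125
Post-stratified estimate = 34.509 → 34.5%.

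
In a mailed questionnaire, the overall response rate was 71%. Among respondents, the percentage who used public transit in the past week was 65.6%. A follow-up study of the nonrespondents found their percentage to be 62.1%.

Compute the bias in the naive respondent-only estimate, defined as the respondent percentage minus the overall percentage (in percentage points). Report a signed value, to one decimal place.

Nonresponse fraction = 1 − 0.71 = 0.29.
Bias = (nonresponse fraction) × (respondent percentage − nonrespondent percentage)
     = 0.29 × (65.6 − 62.1) = 0.29 × 3.5 = 1.015.

+1.0 percentage points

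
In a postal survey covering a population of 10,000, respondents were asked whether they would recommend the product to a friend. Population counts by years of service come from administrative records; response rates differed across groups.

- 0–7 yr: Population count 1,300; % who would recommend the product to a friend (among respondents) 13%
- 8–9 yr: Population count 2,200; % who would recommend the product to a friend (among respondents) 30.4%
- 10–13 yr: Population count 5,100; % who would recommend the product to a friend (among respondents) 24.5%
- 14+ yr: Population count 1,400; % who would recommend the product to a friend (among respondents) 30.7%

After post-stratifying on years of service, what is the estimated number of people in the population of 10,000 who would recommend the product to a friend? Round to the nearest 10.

2,520

Apply each group's respondent rate to its population count:
  0–7 yr: 1,300 × 13% = 169
  8–9 yr: 2,200 × 30.4% = 668.8
  10–13 yr: 5,100 × 24.5% = 1249.5
  14+ yr: 1,400 × 30.7% = 429.8
Estimated total = 2517.1 → 2,520.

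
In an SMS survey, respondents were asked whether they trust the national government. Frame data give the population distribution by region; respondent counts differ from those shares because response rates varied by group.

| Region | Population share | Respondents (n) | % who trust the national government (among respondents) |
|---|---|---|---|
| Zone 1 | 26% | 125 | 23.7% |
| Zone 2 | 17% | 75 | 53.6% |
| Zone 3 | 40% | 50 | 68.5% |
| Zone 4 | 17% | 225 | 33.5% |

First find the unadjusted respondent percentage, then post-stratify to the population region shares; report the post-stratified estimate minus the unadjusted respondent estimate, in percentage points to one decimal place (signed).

+10.6 percentage points

Naive respondent-only estimate (weights = respondent counts):
  (125/475)×23.7 + (75/475)×53.6 + (50/475)×68.5 + (225/475)×33.5 = 37.7789%
Post-stratifying to population shares instead:
  0.26×23.7 + 0.17×53.6 + 0.4×68.5 + 0.17×33.5 = 48.369%
Difference = 48.369 − 37.7789 = 10.5901 pp.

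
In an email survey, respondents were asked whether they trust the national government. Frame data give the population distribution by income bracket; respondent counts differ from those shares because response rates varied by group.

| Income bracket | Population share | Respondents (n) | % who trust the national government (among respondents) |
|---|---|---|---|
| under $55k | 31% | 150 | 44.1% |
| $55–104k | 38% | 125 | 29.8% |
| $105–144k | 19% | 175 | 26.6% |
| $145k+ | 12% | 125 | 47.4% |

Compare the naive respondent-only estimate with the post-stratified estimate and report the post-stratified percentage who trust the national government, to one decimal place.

Unadjusted (pooled respondent) estimate weights by respondent counts:
  (150/575)×44.1 + (125/575)×29.8 + (175/575)×26.6 + (125/575)×47.4 = 36.3826%
Post-stratified estimate weights by population shares:
  0.31×44.1 + 0.38×29.8 + 0.19×26.6 + 0.12×47.4 = 35.737%

35.7%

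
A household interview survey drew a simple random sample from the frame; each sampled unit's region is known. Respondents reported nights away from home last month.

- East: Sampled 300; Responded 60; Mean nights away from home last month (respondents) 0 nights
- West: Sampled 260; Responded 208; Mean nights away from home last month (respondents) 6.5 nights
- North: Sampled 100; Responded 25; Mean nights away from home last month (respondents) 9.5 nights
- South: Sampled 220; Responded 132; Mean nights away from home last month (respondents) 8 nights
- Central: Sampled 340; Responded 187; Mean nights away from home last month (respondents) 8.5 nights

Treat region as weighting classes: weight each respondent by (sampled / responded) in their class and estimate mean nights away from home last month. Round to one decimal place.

6.0

Response rates by class: East 60/300 = 20%, West 208/260 = 80%, North 25/100 = 25%, South 132/220 = 60%, Central 187/340 = 55%.
Inverse-response-rate weighting restores each class to its sampled count, so class totals weight by n_sampled:
  East: 300 × 0 = 0
  West: 260 × 6.5 = 1690
  North: 100 × 9.5 = 950
  South: 220 × 8 = 1760
  Central: 340 × 8.5 = 2890
Adjusted estimate = 7290 / 1,220 = 5.97541 → 6.0.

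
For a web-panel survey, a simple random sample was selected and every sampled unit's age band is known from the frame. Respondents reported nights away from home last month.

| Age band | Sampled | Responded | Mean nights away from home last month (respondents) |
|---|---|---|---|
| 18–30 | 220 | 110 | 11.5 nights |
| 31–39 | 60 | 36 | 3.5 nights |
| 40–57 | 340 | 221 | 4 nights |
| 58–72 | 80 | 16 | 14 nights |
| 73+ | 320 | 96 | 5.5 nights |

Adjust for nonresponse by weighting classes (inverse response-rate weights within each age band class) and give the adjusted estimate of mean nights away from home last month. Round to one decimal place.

Class response rates: 18–30 110/220 = 50%, 31–39 36/60 = 60%, 40–57 221/340 = 65%, 58–72 16/80 = 20%, 73+ 96/320 = 30%.
Each respondent's weight = sampled/responded in their class; summing within a class gives n_sampled, so:
  18–30: 220 × 11.5 = 2530
  31–39: 60 × 3.5 = 210
  40–57: 340 × 4 = 1360
  58–72: 80 × 14 = 1120
  73+: 320 × 5.5 = 1760
Adjusted estimate = 6980 / 1,020 = 6.84314 → 6.8.

6.8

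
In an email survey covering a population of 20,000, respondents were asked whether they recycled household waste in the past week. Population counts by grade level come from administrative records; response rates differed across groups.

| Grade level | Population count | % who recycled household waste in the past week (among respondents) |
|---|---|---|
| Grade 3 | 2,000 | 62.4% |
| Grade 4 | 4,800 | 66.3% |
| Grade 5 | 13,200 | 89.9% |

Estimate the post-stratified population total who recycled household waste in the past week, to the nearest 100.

Estimated count per cell = population count × respondent percentage:
  Grade 3: 2,000 × 62.4% = 1248
  Grade 4: 4,800 × 66.3% = 3182.4
  Grade 5: 13,200 × 89.9% = 11866.8
Estimated total = 16297.2 → 16,300.

16,300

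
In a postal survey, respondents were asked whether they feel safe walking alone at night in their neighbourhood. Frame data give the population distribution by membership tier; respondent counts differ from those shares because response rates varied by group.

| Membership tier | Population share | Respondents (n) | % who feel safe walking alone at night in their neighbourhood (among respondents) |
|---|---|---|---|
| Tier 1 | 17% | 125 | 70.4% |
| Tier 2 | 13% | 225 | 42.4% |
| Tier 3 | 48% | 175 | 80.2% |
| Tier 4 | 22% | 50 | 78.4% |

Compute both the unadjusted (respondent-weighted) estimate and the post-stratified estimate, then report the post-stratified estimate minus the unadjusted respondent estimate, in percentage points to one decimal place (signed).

+10.1 percentage points

Unadjusted (pooled respondent) estimate weights by respondent counts:
  (125/575)×70.4 + (225/575)×42.4 + (175/575)×80.2 + (50/575)×78.4 = 63.1217%
Reweighting by population membership tier shares:
  0.17×70.4 + 0.13×42.4 + 0.48×80.2 + 0.22×78.4 = 73.224%
Difference = 73.224 − 63.1217 = 10.1023 pp.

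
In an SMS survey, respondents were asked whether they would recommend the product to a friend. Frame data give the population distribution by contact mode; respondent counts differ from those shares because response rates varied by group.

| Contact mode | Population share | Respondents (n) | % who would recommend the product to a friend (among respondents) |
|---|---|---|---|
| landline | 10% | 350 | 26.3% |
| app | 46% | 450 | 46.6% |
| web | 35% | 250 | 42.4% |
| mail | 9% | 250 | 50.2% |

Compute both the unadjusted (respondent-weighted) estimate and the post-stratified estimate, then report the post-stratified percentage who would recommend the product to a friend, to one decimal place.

43.4%

Without adjustment, the pooled respondent share is:
  (350/1300)×26.3 + (450/1300)×46.6 + (250/1300)×42.4 + (250/1300)×50.2 = 41.0192%
Post-stratifying to population shares instead:
  0.1×26.3 + 0.46×46.6 + 0.35×42.4 + 0.09×50.2 = 43.424%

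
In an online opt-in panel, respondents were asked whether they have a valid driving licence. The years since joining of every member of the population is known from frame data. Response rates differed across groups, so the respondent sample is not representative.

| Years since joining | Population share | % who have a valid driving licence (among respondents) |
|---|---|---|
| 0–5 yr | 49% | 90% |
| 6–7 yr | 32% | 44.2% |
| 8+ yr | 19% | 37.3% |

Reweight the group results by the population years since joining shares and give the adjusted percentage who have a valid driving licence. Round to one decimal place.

65.3%

Each cell contributes population-share × respondent value:
  0–5 yr: 0.49 × 90 = 44.1
  6–7 yr: 0.32 × 44.2 = 14.144
  8+ yr: 0.19 × 37.3 = 7.087
Post-stratified estimate = 65.331 → 65.3%.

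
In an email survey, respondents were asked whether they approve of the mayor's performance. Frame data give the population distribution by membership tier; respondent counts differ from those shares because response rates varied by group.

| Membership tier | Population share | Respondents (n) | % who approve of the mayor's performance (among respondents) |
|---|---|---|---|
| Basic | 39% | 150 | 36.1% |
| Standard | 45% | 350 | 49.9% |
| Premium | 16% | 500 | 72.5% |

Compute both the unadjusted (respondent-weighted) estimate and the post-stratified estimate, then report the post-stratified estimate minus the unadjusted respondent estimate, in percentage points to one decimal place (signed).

-11.0 percentage points

Without adjustment, the pooled respondent share is:
  (150/1000)×36.1 + (350/1000)×49.9 + (500/1000)×72.5 = 59.13%
Reweighting by population membership tier shares:
  0.39×36.1 + 0.45×49.9 + 0.16×72.5 = 48.134%
Difference = 48.134 − 59.13 = -10.996 pp.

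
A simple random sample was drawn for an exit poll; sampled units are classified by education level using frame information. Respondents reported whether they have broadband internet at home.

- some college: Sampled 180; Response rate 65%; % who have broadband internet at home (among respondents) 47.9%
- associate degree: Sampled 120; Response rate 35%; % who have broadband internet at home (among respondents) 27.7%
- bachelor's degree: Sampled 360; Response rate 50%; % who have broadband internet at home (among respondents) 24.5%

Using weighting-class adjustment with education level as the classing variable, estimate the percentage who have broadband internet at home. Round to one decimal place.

31.5%

With weight = n_sampled/n_responded per class, the weighted class total is n_sampled:
  some college: 180 × 47.9 = 8622
  associate degree: 120 × 27.7 = 3324
  bachelor's degree: 360 × 24.5 = 8820
Adjusted estimate = 20,766 / 660 = 31.4636 → 31.5%.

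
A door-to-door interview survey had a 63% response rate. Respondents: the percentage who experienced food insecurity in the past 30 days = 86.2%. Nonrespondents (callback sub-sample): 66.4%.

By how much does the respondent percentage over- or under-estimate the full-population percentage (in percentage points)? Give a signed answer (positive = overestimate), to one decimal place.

+7.3 percentage points

Nonresponse fraction = 1 − 0.63 = 0.37.
Bias = (nonresponse fraction) × (respondent percentage − nonrespondent percentage)
     = 0.37 × (86.2 − 66.4) = 0.37 × 19.8 = 7.326.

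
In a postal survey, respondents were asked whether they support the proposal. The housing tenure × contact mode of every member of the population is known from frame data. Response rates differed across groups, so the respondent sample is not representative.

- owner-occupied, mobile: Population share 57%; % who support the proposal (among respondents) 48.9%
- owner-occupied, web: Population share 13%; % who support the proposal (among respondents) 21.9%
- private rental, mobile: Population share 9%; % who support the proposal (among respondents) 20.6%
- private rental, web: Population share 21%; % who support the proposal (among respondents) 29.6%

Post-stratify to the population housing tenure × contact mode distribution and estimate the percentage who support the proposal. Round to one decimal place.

38.8%

Weight each group's respondent value by its population share:
  owner-occupied, mobile: 0.57 × 48.9 = 27.873
  owner-occupied, web: 0.13 × 21.9 = 2.847
  private rental, mobile: 0.09 × 20.6 = 1.854
  private rental, web: 0.21 × 29.6 = 6.216
Post-stratified estimate = 38.79 → 38.8%.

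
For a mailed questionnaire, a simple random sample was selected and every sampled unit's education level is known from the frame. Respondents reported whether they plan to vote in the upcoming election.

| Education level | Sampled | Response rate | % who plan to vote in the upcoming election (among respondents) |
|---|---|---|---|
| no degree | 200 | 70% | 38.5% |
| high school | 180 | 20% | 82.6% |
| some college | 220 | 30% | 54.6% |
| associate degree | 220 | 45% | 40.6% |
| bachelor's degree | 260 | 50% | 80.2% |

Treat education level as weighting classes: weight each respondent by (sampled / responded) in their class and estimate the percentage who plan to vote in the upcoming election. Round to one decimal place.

Weighting each respondent by the inverse class response rate inflates each class back to its sampled size, so the class weight is n_sampled:
  no degree: 200 × 38.5 = 7700
  high school: 180 × 82.6 = 14868
  some college: 220 × 54.6 = 12,012
  associate degree: 220 × 40.6 = 8932
  bachelor's degree: 260 × 80.2 = 20,852
Adjusted estimate = 64,364 / 1,080 = 59.5963 → 59.6%.

59.6%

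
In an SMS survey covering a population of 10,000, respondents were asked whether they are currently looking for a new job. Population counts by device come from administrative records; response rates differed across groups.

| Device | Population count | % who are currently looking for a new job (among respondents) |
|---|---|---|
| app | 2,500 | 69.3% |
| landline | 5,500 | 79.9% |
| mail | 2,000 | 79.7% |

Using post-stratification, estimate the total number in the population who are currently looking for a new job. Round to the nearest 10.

7,720

Estimated count per cell = population count × respondent percentage:
  app: 2,500 × 69.3% = 1732.5
  landline: 5,500 × 79.9% = 4394.5
  mail: 2,000 × 79.7% = 1594
Estimated total = 7721 → 7,720.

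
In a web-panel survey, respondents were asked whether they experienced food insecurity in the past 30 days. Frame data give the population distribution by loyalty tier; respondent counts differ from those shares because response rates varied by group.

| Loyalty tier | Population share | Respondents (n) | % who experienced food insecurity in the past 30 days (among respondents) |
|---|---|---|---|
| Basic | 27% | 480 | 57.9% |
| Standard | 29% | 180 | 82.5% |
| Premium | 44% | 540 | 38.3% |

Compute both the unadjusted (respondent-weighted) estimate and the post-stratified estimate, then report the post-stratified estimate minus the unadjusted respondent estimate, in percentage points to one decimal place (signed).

+3.6 percentage points

Without adjustment, the pooled respondent share is:
  (480/1200)×57.9 + (180/1200)×82.5 + (540/1200)×38.3 = 52.77%
Post-stratifying to population shares instead:
  0.27×57.9 + 0.29×82.5 + 0.44×38.3 = 56.41%
Difference = 56.41 − 52.77 = 3.64 pp.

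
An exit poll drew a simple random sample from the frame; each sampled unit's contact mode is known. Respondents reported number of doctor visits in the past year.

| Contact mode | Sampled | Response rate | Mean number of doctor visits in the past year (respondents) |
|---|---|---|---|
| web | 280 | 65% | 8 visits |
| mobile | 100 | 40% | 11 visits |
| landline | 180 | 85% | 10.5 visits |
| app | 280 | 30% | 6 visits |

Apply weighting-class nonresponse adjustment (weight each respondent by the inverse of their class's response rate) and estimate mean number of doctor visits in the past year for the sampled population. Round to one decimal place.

8.2

Weighting each respondent by the inverse class response rate inflates each class back to its sampled size, so the class weight is n_sampled:
  web: 280 × 8 = 2240
  mobile: 100 × 11 = 1100
  landline: 180 × 10.5 = 1890
  app: 280 × 6 = 1680
Adjusted estimate = 6910 / 840 = 8.22619 → 8.2.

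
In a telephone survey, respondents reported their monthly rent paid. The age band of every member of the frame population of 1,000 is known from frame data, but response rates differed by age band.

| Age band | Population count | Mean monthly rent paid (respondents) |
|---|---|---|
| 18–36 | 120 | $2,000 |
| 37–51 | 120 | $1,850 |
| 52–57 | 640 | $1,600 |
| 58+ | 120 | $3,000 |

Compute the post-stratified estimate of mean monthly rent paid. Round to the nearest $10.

$1,850

Each cell contributes population-share × respondent value:
  18–36: (120/1,000) × 2000 = 240
  37–51: (120/1,000) × 1850 = 222
  52–57: (640/1,000) × 1600 = 1024
  58+: (120/1,000) × 3000 = 360
Post-stratified estimate = 1846 → $1,850.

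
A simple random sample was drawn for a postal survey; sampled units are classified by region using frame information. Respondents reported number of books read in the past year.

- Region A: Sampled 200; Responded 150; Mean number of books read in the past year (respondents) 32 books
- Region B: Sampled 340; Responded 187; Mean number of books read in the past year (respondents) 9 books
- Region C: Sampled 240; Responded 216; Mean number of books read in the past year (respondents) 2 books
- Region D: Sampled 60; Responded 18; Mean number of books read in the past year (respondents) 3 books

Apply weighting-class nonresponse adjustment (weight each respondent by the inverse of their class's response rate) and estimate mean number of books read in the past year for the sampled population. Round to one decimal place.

12.0

Class response rates: Region A 150/200 = 75%, Region B 187/340 = 55%, Region C 216/240 = 90%, Region D 18/60 = 30%.
Inverse-response-rate weighting restores each class to its sampled count, so class totals weight by n_sampled:
  Region A: 200 × 32 = 6400
  Region B: 340 × 9 = 3060
  Region C: 240 × 2 = 480
  Region D: 60 × 3 = 180
Adjusted estimate = 10,120 / 840 = 12.0476 → 12.0.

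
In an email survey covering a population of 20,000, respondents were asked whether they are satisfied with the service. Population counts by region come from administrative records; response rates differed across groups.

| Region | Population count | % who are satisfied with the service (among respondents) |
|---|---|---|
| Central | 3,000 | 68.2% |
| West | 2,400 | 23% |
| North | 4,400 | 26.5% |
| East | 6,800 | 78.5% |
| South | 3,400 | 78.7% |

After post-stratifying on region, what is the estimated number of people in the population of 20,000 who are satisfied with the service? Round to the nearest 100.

Each cell contributes its population count × the respondent rate:
  Central: 3,000 × 68.2% = 2046
  West: 2,400 × 23% = 552
  North: 4,400 × 26.5% = 1166
  East: 6,800 × 78.5% = 5338
  South: 3,400 × 78.7% = 2675.8
Estimated total = 11777.8 → 11,800.

11,800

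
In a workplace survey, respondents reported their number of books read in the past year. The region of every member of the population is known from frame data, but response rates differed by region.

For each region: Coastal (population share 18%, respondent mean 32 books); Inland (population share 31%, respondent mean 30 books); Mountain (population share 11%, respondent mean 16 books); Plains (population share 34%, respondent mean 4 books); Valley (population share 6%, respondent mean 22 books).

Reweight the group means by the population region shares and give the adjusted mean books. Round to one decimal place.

Each cell contributes population-share × respondent value:
  Coastal: 0.18 × 32 = 5.76
  Inland: 0.31 × 30 = 9.3
  Mountain: 0.11 × 16 = 1.76
  Plains: 0.34 × 4 = 1.36
  Valley: 0.06 × 22 = 1.32
Post-stratified estimate = 19.5 → 19.5.

19.5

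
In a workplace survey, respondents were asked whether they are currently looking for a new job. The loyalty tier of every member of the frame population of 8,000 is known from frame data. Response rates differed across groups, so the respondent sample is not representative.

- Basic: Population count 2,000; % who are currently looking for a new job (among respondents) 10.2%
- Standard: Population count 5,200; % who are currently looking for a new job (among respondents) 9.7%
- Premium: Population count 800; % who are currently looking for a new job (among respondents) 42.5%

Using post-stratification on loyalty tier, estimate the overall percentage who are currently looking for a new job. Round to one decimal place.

Post-stratification weights by population share, not respondent share:
  Basic: (2,000/8,000) × 10.2 = 2.55
  Standard: (5,200/8,000) × 9.7 = 6.305
  Premium: (800/8,000) × 42.5 = 4.25
Post-stratified estimate = 13.105 → 13.1%.

13.1%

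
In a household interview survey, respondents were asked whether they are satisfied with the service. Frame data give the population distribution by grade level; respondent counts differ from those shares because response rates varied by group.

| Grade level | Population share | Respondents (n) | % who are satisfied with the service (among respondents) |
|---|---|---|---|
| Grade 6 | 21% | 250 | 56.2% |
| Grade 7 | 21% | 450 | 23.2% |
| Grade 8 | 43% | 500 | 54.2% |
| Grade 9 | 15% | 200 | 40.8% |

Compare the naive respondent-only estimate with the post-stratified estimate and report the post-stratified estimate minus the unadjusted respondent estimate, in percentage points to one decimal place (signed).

Naive respondent-only estimate (weights = respondent counts):
  (250/1400)×56.2 + (450/1400)×23.2 + (500/1400)×54.2 + (200/1400)×40.8 = 42.6786%
Reweighting by population grade level shares:
  0.21×56.2 + 0.21×23.2 + 0.43×54.2 + 0.15×40.8 = 46.1%
Difference = 46.1 − 42.6786 = 3.4214 pp.

+3.4 percentage points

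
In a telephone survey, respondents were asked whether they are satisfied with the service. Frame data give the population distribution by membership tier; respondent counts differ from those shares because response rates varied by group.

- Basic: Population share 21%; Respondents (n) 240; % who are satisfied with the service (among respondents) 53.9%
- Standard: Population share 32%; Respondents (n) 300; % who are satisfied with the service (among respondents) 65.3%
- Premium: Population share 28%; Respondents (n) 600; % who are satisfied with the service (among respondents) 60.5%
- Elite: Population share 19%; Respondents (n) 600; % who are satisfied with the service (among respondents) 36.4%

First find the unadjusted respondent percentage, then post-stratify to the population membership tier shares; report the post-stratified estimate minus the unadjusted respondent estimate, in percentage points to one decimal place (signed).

Without adjustment, the pooled respondent share is:
  (240/1740)×53.9 + (300/1740)×65.3 + (600/1740)×60.5 + (600/1740)×36.4 = 52.1069%
Reweighting by population membership tier shares:
  0.21×53.9 + 0.32×65.3 + 0.28×60.5 + 0.19×36.4 = 56.071%
Difference = 56.071 − 52.1069 = 3.9641 pp.

+4.0 percentage points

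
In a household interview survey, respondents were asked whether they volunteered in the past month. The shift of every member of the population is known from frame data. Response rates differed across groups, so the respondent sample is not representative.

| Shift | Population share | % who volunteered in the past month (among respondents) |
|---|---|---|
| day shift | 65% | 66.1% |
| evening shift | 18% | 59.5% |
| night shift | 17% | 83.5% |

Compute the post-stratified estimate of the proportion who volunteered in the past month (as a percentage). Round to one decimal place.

Weight each group's respondent value by its population share:
  day shift: 0.65 × 66.1 = 42.965
  evening shift: 0.18 × 59.5 = 10.71
  night shift: 0.17 × 83.5 = 14.195
Post-stratified estimate = 67.87 → 67.9%.

67.9%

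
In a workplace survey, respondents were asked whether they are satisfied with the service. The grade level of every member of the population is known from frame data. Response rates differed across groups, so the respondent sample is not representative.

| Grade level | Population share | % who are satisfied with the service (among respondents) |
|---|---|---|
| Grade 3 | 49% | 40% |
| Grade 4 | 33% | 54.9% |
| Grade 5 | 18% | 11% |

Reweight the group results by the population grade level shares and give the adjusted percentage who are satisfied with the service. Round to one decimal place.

39.7%

Weight each group's respondent value by its population share:
  Grade 3: 0.49 × 40 = 19.6
  Grade 4: 0.33 × 54.9 = 18.117
  Grade 5: 0.18 × 11 = 1.98
Post-stratified estimate = 39.697 → 39.7%.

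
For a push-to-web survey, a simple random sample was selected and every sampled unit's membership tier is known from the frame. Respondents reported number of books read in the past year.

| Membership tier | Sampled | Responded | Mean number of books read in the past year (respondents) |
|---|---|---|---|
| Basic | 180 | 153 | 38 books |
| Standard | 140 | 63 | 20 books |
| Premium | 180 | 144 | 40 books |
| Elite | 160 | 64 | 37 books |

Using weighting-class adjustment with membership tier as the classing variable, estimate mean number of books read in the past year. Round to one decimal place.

34.5

Response rates by class: Basic 153/180 = 85%, Standard 63/140 = 45%, Premium 144/180 = 80%, Elite 64/160 = 40%.
Each respondent's weight = sampled/responded in their class; summing within a class gives n_sampled, so:
  Basic: 180 × 38 = 6840
  Standard: 140 × 20 = 2800
  Premium: 180 × 40 = 7200
  Elite: 160 × 37 = 5920
Adjusted estimate = 22,760 / 660 = 34.4848 → 34.5.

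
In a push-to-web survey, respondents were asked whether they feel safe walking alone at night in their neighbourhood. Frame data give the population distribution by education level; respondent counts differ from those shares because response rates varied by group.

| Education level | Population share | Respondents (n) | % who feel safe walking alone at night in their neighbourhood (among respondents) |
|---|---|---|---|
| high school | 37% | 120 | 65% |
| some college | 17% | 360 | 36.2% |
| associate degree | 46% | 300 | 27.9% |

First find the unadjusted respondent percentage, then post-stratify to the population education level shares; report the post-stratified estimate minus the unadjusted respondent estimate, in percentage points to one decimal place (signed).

+5.6 percentage points

Without adjustment, the pooled respondent share is:
  (120/780)×65 + (360/780)×36.2 + (300/780)×27.9 = 37.4385%
Reweighting by population education level shares:
  0.37×65 + 0.17×36.2 + 0.46×27.9 = 43.038%
Difference = 43.038 − 37.4385 = 5.5995 pp.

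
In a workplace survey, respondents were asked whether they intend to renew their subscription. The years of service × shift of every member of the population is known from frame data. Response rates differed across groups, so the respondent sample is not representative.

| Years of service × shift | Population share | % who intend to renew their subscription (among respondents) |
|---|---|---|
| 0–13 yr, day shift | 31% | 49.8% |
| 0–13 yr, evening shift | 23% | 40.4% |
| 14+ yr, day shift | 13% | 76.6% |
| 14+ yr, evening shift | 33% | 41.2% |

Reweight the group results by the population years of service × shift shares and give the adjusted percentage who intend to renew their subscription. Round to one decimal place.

48.3%

Reweight to the known years of service × shift distribution:
  0–13 yr, day shift: 0.31 × 49.8 = 15.438
  0–13 yr, evening shift: 0.23 × 40.4 = 9.292
  14+ yr, day shift: 0.13 × 76.6 = 9.958
  14+ yr, evening shift: 0.33 × 41.2 = 13.596
Post-stratified estimate = 48.284 → 48.3%.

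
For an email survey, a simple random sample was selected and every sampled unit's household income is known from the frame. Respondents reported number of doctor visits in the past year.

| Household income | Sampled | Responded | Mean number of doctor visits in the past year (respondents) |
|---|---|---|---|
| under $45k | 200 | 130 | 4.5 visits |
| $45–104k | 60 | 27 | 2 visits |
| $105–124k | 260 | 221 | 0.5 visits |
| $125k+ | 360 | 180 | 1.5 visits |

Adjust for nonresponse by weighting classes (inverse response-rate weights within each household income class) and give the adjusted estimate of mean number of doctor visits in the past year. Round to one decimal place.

1.9

Response rates by class: under $45k 130/200 = 65%, $45–104k 27/60 = 45%, $105–124k 221/260 = 85%, $125k+ 180/360 = 50%.
Weighting each respondent by the inverse class response rate inflates each class back to its sampled size, so the class weight is n_sampled:
  under $45k: 200 × 4.5 = 900
  $45–104k: 60 × 2 = 120
  $105–124k: 260 × 0.5 = 130
  $125k+: 360 × 1.5 = 540
Adjusted estimate = 1690 / 880 = 1.92046 → 1.9.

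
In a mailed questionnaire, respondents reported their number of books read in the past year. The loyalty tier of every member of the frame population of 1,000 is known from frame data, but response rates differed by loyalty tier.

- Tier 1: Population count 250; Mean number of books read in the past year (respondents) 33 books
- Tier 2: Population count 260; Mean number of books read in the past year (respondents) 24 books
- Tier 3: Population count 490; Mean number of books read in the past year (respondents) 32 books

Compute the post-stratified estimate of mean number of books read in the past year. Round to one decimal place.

30.2

Reweight to the known loyalty tier distribution:
  Tier 1: (250/1,000) × 33 = 8.25
  Tier 2: (260/1,000) × 24 = 6.24
  Tier 3: (490/1,000) × 32 = 15.68
Post-stratified estimate = 30.17 → 30.2.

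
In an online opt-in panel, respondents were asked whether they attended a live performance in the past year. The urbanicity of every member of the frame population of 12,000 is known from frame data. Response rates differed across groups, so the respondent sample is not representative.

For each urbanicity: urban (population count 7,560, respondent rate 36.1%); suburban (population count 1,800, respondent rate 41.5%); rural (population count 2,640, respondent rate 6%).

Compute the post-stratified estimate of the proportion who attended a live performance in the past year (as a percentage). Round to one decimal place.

Reweight to the known urbanicity distribution:
  urban: (7,560/12,000) × 36.1 = 22.743
  suburban: (1,800/12,000) × 41.5 = 6.225
  rural: (2,640/12,000) × 6 = 1.32
Post-stratified estimate = 30.288 → 30.3%.

30.3%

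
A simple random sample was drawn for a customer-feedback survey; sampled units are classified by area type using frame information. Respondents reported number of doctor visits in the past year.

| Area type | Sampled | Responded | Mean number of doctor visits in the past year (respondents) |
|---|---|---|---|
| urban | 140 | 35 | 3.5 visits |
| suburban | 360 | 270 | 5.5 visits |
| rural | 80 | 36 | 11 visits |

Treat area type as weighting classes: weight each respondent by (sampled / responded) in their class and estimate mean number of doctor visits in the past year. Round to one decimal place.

5.8

Class response rates: urban 35/140 = 25%, suburban 270/360 = 75%, rural 36/80 = 45%.
Each respondent's weight = sampled/responded in their class; summing within a class gives n_sampled, so:
  urban: 140 × 3.5 = 490
  suburban: 360 × 5.5 = 1980
  rural: 80 × 11 = 880
Adjusted estimate = 3350 / 580 = 5.77586 → 5.8.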